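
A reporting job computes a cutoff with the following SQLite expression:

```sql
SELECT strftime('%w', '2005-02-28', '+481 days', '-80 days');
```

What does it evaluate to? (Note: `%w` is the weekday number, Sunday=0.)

First apply '+481 days', '-80 days': 2005-02-28 → 2006-04-05.
2006-04-05 is a Wednesday; with Sunday=0 that is 3.

3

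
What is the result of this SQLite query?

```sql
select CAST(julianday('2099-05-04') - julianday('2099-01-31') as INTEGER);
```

0 days remain in January 2099 after the 31st (31 − 31).
February 2099: 28 days.
March 2099: 31 days.
April 2099: 30 days.
Then 4 days into May 2099.
Total: 0 + 28 + 31 + 30 + 4 = 93.

93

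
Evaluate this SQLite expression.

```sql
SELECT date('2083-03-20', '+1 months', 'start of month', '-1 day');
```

2083-03-31

Adding +1 month to 2083-03-20 gives 2083-04-20.
`start of month` rewinds 2083-04-20 to 2083-04-01.
Going back 1 day from 2083-04-01 reaches 2083-03-31 (last day of March, 31 days).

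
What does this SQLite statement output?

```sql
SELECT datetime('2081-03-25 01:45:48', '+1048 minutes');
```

2081-03-25 19:13:48

1048 minutes = 17h 28m; +1048 minutes from 2081-03-25 01:45:48 is 2081-03-25 19:13:48.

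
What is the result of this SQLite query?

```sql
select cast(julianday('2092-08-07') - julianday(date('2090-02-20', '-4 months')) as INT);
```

1022

Adding -4 months to 2090-02-20 gives 2089-10-20.
11 days remain in October 2089 after the 20th (31 − 20).
Full months from November 2089 through July 2092 contribute their day counts.
Then 7 days into August 2092.
Total: 11 + 30 + 31 + 31 + 28 + 31 + 30 + 31 + 30 + 31 + 31 + 30 + 31 + 30 + 31 + 31 + 28 + 31 + 30 + 31 + 30 + 31 + 31 + 30 + 31 + 30 + 31 + 31 + 29 + 31 + 30 + 31 + 30 + 31 + 7 = 1022.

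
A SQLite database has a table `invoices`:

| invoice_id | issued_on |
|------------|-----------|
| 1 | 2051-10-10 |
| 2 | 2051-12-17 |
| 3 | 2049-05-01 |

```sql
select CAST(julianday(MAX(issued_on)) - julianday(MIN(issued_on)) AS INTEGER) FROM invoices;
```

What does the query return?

MIN = 2049-05-01, MAX = 2051-12-17.
30 days remain in May 2049 after the 1st (31 − 1).
Full months from June 2049 through November 2051 contribute their day counts.
Then 17 days into December 2051.
Total: 30 + 30 + 31 + 31 + 30 + 31 + 30 + 31 + 31 + 28 + 31 + 30 + 31 + 30 + 31 + 31 + 30 + 31 + 30 + 31 + 31 + 28 + 31 + 30 + 31 + 30 + 31 + 31 + 30 + 31 + 30 + 17 = 960.

960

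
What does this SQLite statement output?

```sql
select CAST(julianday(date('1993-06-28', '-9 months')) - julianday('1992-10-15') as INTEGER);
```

Adding -9 months to 1993-06-28 gives 1992-09-28.
2 days remain in September 1992 after the 28th (30 − 28).
Then 15 days into October 1992.
Total: 2 + 15 = 17.
The subtraction is earlier − later, so the result is −17 → -17.

-17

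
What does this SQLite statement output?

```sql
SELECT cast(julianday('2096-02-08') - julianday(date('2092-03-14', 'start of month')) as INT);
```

1439

`start of month` rewinds 2092-03-14 to 2092-03-01.
30 days remain in March 2092 after the 1st (31 − 1).
Full months from April 2092 through January 2096 contribute their day counts.
Then 8 days into February 2096.
Total: 30 + 30 + 31 + 30 + 31 + 31 + 30 + 31 + 30 + 31 + 31 + 28 + 31 + 30 + 31 + 30 + 31 + 31 + 30 + 31 + 30 + 31 + 31 + 28 + 31 + 30 + 31 + 30 + 31 + 31 + 30 + 31 + 30 + 31 + 31 + 28 + 31 + 30 + 31 + 30 + 31 + 31 + 30 + 31 + 30 + 31 + 31 + 8 = 1439.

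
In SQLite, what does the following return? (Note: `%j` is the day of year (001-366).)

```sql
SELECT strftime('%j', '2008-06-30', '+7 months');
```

First apply '+7 months': 2008-06-30 → 2009-01-30.
Day-of-year for 2009-01-30: days since 2009-01-01 inclusive = 30, zero-padded to 030.

030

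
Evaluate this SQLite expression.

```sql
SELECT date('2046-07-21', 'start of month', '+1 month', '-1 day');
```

`start of month` rewinds 2046-07-21 to 2046-07-01.
Adding +1 month to 2046-07-01 gives 2046-08-01.
Going back 1 day from 2046-08-01 reaches 2046-07-31 (last day of July, 31 days).

2046-07-31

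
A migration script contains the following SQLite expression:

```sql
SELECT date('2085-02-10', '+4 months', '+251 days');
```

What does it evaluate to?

2086-02-16

Adding +4 months to 2085-02-10 gives 2085-06-10.
Applying '+251 days' to 2085-06-10: counting 251 days forward gives 2086-02-16.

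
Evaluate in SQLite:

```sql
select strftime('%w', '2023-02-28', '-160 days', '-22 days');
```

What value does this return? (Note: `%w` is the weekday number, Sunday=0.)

2

First apply '-160 days', '-22 days': 2023-02-28 → 2022-08-30.
2022-08-30 is a Tuesday; with Sunday=0 that is 2.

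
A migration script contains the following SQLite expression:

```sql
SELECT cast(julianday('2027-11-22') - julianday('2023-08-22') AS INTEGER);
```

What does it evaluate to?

1553

9 days remain in August 2023 after the 22nd (31 − 22).
Full months from September 2023 through October 2027 contribute their day counts.
Then 22 days into November 2027.
Total: 9 + 30 + 31 + 30 + 31 + 31 + 29 + 31 + 30 + 31 + 30 + 31 + 31 + 30 + 31 + 30 + 31 + 31 + 28 + 31 + 30 + 31 + 30 + 31 + 31 + 30 + 31 + 30 + 31 + 31 + 28 + 31 + 30 + 31 + 30 + 31 + 31 + 30 + 31 + 30 + 31 + 31 + 28 + 31 + 30 + 31 + 30 + 31 + 31 + 30 + 31 + 22 = 1553.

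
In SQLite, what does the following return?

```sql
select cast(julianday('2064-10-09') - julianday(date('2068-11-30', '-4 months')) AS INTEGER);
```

Adding -4 months to 2068-11-30 gives 2068-07-30.
22 days remain in October 2064 after the 9th (31 − 9).
Full months from November 2064 through June 2068 contribute their day counts.
Then 30 days into July 2068.
Total: 22 + 30 + 31 + 31 + 28 + 31 + 30 + 31 + 30 + 31 + 31 + 30 + 31 + 30 + 31 + 31 + 28 + 31 + 30 + 31 + 30 + 31 + 31 + 30 + 31 + 30 + 31 + 31 + 28 + 31 + 30 + 31 + 30 + 31 + 31 + 30 + 31 + 30 + 31 + 31 + 29 + 31 + 30 + 31 + 30 + 30 = 1390.
The subtraction is earlier − later, so the result is −1390 → -1390.

-1390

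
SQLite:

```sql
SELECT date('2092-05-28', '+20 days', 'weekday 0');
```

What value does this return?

May 2092 has 31 days; 3 remain after the 28th, so 4 days reach 2092-06-01.
Advancing 16 more days within June lands on 2092-06-17.
`weekday 0` advances to the next Sunday; 2092-06-17 is a Tuesday, so it moves forward to 2092-06-22.

2092-06-22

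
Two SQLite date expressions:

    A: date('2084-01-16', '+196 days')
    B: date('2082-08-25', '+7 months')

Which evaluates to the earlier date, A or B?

A = 2084-07-30.
B = 2083-03-25.
B is earlier.

B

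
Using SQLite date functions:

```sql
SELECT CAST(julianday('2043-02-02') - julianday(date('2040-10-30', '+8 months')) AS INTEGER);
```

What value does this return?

Adding +8 months to 2040-10-30 gives 2041-06-30.
0 days remain in June 2041 after the 30th (30 − 30).
Full months from July 2041 through January 2043 contribute their day counts.
Then 2 days into February 2043.
Total: 0 + 31 + 31 + 30 + 31 + 30 + 31 + 31 + 28 + 31 + 30 + 31 + 30 + 31 + 31 + 30 + 31 + 30 + 31 + 31 + 2 = 582.

582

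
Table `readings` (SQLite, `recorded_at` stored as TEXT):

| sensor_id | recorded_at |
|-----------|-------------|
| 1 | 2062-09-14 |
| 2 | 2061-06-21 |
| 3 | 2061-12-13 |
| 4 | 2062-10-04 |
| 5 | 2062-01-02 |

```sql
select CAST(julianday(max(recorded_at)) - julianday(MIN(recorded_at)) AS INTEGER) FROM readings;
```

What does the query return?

470

MIN = 2061-06-21, MAX = 2062-10-04.
9 days remain in June 2061 after the 21st (30 − 21).
Full months from July 2061 through September 2062 contribute their day counts.
Then 4 days into October 2062.
Total: 9 + 31 + 31 + 30 + 31 + 30 + 31 + 31 + 28 + 31 + 30 + 31 + 30 + 31 + 31 + 30 + 4 = 470.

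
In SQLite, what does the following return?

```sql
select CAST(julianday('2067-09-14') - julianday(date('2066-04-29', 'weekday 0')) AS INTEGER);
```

500

`weekday 0` advances to the next Sunday; 2066-04-29 is a Thursday, so it moves forward to 2066-05-02.
29 days remain in May 2066 after the 2nd (31 − 2).
Full months from June 2066 through August 2067 contribute their day counts.
Then 14 days into September 2067.
Total: 29 + 30 + 31 + 31 + 30 + 31 + 30 + 31 + 31 + 28 + 31 + 30 + 31 + 30 + 31 + 31 + 14 = 500.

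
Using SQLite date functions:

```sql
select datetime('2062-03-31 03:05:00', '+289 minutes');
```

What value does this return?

2062-03-31 07:54:00

289 minutes = 4h 49m; +289 minutes from 2062-03-31 03:05:00 is 2062-03-31 07:54:00.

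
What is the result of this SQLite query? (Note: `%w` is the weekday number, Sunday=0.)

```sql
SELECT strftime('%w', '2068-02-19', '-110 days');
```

First apply '-110 days': 2068-02-19 → 2067-11-01.
2067-11-01 is a Tuesday; with Sunday=0 that is 2.

2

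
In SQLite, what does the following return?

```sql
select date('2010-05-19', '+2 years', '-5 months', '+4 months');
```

2012-04-19

Adding +2 years to 2010-05-19 gives 2012-05-19.
Adding -5 months to 2012-05-19 gives 2011-12-19.
Adding +4 months to 2011-12-19 gives 2012-04-19.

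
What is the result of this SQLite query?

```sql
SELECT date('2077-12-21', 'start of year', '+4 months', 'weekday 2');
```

`start of year` rewinds 2077-12-21 to 2077-01-01.
Adding +4 months to 2077-01-01 gives 2077-05-01.
`weekday 2` advances to the next Tuesday; 2077-05-01 is a Saturday, so it moves forward to 2077-05-04.

2077-05-04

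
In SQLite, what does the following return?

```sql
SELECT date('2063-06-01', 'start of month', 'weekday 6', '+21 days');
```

`start of month` rewinds 2063-06-01 to 2063-06-01.
`weekday 6` advances to the next Saturday; 2063-06-01 is a Friday, so it moves forward to 2063-06-02.
Advancing 21 more days within June lands on 2063-06-23.

2063-06-23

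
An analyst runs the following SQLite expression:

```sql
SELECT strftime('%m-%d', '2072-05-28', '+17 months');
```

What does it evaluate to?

First apply '+17 months': 2072-05-28 → 2073-10-28.
`%m-%d` extracts the month-day: 10-28.

10-28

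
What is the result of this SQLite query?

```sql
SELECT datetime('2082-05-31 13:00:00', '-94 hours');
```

-94 hours from 2082-05-31 13:00:00 is 2082-05-27 15:00:00 (crosses midnight).

2082-05-27 15:00:00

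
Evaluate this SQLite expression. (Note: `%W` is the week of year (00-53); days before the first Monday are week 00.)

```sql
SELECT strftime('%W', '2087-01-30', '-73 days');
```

First apply '-73 days': 2087-01-30 → 2086-11-18.
2086-11-18 is a Monday. SQLite's %W counts Mondays since the year started; the result is 46.

46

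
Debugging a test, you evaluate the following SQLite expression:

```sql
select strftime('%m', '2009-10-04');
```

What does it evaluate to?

10

`%m` extracts the 2-digit month (01-12): 10.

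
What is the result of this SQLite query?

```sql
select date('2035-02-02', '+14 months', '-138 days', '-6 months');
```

Adding +14 months to 2035-02-02 gives 2036-04-02.
Applying '-138 days' to 2036-04-02: counting 138 days back gives 2035-11-16.
Adding -6 months to 2035-11-16 gives 2035-05-16.

2035-05-16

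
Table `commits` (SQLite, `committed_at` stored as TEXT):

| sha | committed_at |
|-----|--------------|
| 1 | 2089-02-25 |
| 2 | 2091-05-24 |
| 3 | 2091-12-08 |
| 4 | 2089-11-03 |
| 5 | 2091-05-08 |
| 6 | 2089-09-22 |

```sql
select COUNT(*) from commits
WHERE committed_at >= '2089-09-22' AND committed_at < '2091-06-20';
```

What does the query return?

4

Rows in [2089-09-22, 2091-06-20): 2091-05-24, 2089-11-03, 2091-05-08, 2089-09-22 → 4 rows.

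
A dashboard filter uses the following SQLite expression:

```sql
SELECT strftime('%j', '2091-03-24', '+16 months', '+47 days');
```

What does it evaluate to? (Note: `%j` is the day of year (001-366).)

First apply '+16 months', '+47 days': 2091-03-24 → 2092-09-09.
Day-of-year for 2092-09-09: days since 2092-01-01 inclusive = 253, zero-padded to 253.

253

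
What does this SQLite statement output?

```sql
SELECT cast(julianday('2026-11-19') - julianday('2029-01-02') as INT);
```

-775

11 days remain in November 2026 after the 19th (30 − 19).
Full months from December 2026 through December 2028 contribute their day counts.
Then 2 days into January 2029.
Total: 11 + 31 + 31 + 28 + 31 + 30 + 31 + 30 + 31 + 31 + 30 + 31 + 30 + 31 + 31 + 29 + 31 + 30 + 31 + 30 + 31 + 31 + 30 + 31 + 30 + 31 + 2 = 775.
The subtraction is earlier − later, so the result is −775 → -775.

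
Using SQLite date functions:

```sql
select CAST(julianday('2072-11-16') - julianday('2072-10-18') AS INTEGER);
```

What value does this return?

29

13 days remain in October 2072 after the 18th (31 − 18).
Then 16 days into November 2072.
Total: 13 + 16 = 29.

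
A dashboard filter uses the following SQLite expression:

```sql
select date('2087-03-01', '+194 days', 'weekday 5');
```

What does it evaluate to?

Applying '+194 days' to 2087-03-01: counting 194 days forward gives 2087-09-11.
`weekday 5` advances to the next Friday; 2087-09-11 is a Thursday, so it moves forward to 2087-09-12.

2087-09-12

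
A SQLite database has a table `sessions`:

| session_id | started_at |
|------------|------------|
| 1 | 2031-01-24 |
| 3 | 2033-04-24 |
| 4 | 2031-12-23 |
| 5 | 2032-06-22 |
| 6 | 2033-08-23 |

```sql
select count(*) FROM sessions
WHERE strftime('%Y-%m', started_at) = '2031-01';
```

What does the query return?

Rows with year-month 2031-01: 2031-01-24 → 1.

1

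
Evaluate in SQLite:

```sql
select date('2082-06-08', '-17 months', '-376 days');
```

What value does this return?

2079-12-29

Adding -17 months to 2082-06-08 gives 2081-01-08.
Applying '-376 days' to 2081-01-08: counting 376 days back gives 2079-12-29.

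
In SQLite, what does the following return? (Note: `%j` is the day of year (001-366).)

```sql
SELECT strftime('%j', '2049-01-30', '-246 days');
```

First apply '-246 days': 2049-01-30 → 2048-05-29.
Day-of-year for 2048-05-29: days since 2048-01-01 inclusive = 150, zero-padded to 150.

150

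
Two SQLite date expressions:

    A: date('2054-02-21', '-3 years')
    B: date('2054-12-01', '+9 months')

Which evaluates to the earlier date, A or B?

A

A = 2051-02-21.
B = 2055-09-01.
A is earlier.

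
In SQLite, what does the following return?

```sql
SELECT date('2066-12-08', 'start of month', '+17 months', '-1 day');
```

`start of month` rewinds 2066-12-08 to 2066-12-01.
Adding +17 months to 2066-12-01 gives 2068-05-01.
Going back 1 day from 2068-05-01 reaches 2068-04-30 (last day of April, 30 days).

2068-04-30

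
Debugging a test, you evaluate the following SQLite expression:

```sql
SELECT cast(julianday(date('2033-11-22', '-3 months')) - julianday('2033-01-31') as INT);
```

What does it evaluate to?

203

Adding -3 months to 2033-11-22 gives 2033-08-22.
0 days remain in January 2033 after the 31st (31 − 31).
Full months from February 2033 through July 2033 contribute their day counts.
Then 22 days into August 2033.
Total: 0 + 28 + 31 + 30 + 31 + 30 + 31 + 22 = 203.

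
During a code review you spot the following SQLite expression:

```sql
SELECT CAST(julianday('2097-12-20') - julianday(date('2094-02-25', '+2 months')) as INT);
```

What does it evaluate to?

1335

Adding +2 months to 2094-02-25 gives 2094-04-25.
5 days remain in April 2094 after the 25th (30 − 25).
Full months from May 2094 through November 2097 contribute their day counts.
Then 20 days into December 2097.
Total: 5 + 31 + 30 + 31 + 31 + 30 + 31 + 30 + 31 + 31 + 28 + 31 + 30 + 31 + 30 + 31 + 31 + 30 + 31 + 30 + 31 + 31 + 29 + 31 + 30 + 31 + 30 + 31 + 31 + 30 + 31 + 30 + 31 + 31 + 28 + 31 + 30 + 31 + 30 + 31 + 31 + 30 + 31 + 30 + 20 = 1335.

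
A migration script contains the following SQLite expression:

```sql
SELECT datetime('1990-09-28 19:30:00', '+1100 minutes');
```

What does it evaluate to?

1990-09-29 13:50:00

1100 minutes = 18h 20m; +1100 minutes from 1990-09-28 19:30:00 is 1990-09-29 13:50:00 (crosses midnight).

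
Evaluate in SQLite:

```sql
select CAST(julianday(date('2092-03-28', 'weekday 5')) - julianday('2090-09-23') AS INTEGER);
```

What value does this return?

552

`weekday 5` advances to the next Friday; 2092-03-28 is already a Friday, so it stays at 2092-03-28.
7 days remain in September 2090 after the 23rd (30 − 23).
Full months from October 2090 through February 2092 contribute their day counts.
Then 28 days into March 2092.
Total: 7 + 31 + 30 + 31 + 31 + 28 + 31 + 30 + 31 + 30 + 31 + 31 + 30 + 31 + 30 + 31 + 31 + 29 + 28 = 552.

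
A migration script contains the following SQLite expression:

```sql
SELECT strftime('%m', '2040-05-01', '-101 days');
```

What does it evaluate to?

First apply '-101 days': 2040-05-01 → 2040-01-21.
`%m` extracts the 2-digit month (01-12): 01.

01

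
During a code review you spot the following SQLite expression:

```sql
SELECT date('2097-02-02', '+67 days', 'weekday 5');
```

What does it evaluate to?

2097-04-12

Applying '+67 days' to 2097-02-02: counting 67 days forward gives 2097-04-10.
`weekday 5` advances to the next Friday; 2097-04-10 is a Wednesday, so it moves forward to 2097-04-12.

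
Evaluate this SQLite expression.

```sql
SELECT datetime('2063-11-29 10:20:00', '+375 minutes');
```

2063-11-29 16:35:00

375 minutes = 6h 15m; +375 minutes from 2063-11-29 10:20:00 is 2063-11-29 16:35:00.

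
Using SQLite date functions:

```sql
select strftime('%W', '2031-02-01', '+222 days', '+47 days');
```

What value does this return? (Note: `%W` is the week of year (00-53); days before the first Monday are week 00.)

43

First apply '+222 days', '+47 days': 2031-02-01 → 2031-10-28.
2031-10-28 is a Tuesday. SQLite's %W counts Mondays since the year started; the result is 43.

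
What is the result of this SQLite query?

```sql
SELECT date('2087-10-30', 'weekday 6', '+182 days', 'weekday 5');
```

`weekday 6` advances to the next Saturday; 2087-10-30 is a Thursday, so it moves forward to 2087-11-01.
Applying '+182 days' to 2087-11-01: counting 182 days forward gives 2088-05-01.
`weekday 5` advances to the next Friday; 2088-05-01 is a Saturday, so it moves forward to 2088-05-07.

2088-05-07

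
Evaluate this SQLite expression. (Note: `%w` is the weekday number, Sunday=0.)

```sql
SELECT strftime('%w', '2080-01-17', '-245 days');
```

First apply '-245 days': 2080-01-17 → 2079-05-17.
2079-05-17 is a Wednesday; with Sunday=0 that is 3.

3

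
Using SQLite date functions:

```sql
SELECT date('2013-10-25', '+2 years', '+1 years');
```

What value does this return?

2016-10-25

Adding +2 years to 2013-10-25 gives 2015-10-25.
Adding +1 year to 2015-10-25 gives 2016-10-25.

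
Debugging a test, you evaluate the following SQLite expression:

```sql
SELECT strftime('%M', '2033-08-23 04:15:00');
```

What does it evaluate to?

15

`%M` extracts the 2-digit minute: 15.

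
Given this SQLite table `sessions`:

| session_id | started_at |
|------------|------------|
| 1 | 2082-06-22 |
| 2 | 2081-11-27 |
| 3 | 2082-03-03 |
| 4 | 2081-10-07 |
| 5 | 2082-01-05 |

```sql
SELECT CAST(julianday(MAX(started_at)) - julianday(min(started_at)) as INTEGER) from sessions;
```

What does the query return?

MIN = 2081-10-07, MAX = 2082-06-22.
24 days remain in October 2081 after the 7th (31 − 7).
Full months from November 2081 through May 2082 contribute their day counts.
Then 22 days into June 2082.
Total: 24 + 30 + 31 + 31 + 28 + 31 + 30 + 31 + 22 = 258.

258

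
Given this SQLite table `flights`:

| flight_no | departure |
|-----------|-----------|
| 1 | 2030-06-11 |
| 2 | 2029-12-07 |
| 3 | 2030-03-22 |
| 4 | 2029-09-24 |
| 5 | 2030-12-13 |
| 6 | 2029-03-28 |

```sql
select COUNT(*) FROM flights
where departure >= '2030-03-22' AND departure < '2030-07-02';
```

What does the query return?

Rows in [2030-03-22, 2030-07-02): 2030-06-11, 2030-03-22 → 2 rows.

2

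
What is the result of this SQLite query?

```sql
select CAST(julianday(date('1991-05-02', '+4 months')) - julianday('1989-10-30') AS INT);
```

672

Adding +4 months to 1991-05-02 gives 1991-09-02.
1 day remains in October 1989 after the 30th (31 − 30).
Full months from November 1989 through August 1991 contribute their day counts.
Then 2 days into September 1991.
Total: 1 + 30 + 31 + 31 + 28 + 31 + 30 + 31 + 30 + 31 + 31 + 30 + 31 + 30 + 31 + 31 + 28 + 31 + 30 + 31 + 30 + 31 + 31 + 2 = 672.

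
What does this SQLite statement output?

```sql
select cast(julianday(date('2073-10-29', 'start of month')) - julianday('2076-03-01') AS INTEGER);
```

-882

`start of month` rewinds 2073-10-29 to 2073-10-01.
30 days remain in October 2073 after the 1st (31 − 1).
Full months from November 2073 through February 2076 contribute their day counts.
Then 1 day into March 2076.
Total: 30 + 30 + 31 + 31 + 28 + 31 + 30 + 31 + 30 + 31 + 31 + 30 + 31 + 30 + 31 + 31 + 28 + 31 + 30 + 31 + 30 + 31 + 31 + 30 + 31 + 30 + 31 + 31 + 29 + 1 = 882.
The subtraction is earlier − later, so the result is −882 → -882.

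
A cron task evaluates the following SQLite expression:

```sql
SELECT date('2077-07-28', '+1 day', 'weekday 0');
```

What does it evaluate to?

2077-08-01

Advancing 1 more day within July lands on 2077-07-29.
`weekday 0` advances to the next Sunday; 2077-07-29 is a Thursday, so it moves forward to 2077-08-01.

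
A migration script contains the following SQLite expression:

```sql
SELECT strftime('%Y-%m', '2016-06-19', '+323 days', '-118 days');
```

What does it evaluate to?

First apply '+323 days', '-118 days': 2016-06-19 → 2017-01-10.
`%Y-%m` extracts the year-month: 2017-01.

2017-01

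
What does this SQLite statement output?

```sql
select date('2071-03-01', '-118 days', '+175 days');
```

Applying '-118 days' to 2071-03-01: counting 118 days back gives 2070-11-03.
Applying '+175 days' to 2070-11-03: counting 175 days forward gives 2071-04-27.

2071-04-27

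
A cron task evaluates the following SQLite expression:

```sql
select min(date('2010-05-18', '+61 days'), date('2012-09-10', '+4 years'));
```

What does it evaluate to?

2010-07-18

date('2010-05-18', '+61 days') → 2010-07-18.
date('2012-09-10', '+4 years') → 2016-09-10.
Earlier of the two is 2010-07-18.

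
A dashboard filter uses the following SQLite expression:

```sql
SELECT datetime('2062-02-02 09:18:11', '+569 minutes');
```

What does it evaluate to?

2062-02-02 18:47:11

569 minutes = 9h 29m; +569 minutes from 2062-02-02 09:18:11 is 2062-02-02 18:47:11.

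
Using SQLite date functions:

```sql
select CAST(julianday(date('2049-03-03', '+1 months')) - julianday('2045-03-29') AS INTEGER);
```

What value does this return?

Adding +1 month to 2049-03-03 gives 2049-04-03.
2 days remain in March 2045 after the 29th (31 − 29).
Full months from April 2045 through March 2049 contribute their day counts.
Then 3 days into April 2049.
Total: 2 + 30 + 31 + 30 + 31 + 31 + 30 + 31 + 30 + 31 + 31 + 28 + 31 + 30 + 31 + 30 + 31 + 31 + 30 + 31 + 30 + 31 + 31 + 28 + 31 + 30 + 31 + 30 + 31 + 31 + 30 + 31 + 30 + 31 + 31 + 29 + 31 + 30 + 31 + 30 + 31 + 31 + 30 + 31 + 30 + 31 + 31 + 28 + 31 + 3 = 1466.

1466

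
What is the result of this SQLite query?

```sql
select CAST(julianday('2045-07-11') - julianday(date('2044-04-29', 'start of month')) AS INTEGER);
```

`start of month` rewinds 2044-04-29 to 2044-04-01.
29 days remain in April 2044 after the 1st (30 − 1).
Full months from May 2044 through June 2045 contribute their day counts.
Then 11 days into July 2045.
Total: 29 + 31 + 30 + 31 + 31 + 30 + 31 + 30 + 31 + 31 + 28 + 31 + 30 + 31 + 30 + 11 = 466.

466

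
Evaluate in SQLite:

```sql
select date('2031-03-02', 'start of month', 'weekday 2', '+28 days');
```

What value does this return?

2031-04-01

`start of month` rewinds 2031-03-02 to 2031-03-01.
`weekday 2` advances to the next Tuesday; 2031-03-01 is a Saturday, so it moves forward to 2031-03-04.
March 2031 has 31 days; 27 remain after the 4th, so 28 days reach 2031-04-01.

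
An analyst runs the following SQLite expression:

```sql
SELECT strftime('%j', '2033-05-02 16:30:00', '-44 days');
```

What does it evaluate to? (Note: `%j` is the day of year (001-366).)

First apply '-44 days': 2033-05-02 16:30:00 → 2033-03-19 16:30:00.
Day-of-year for 2033-03-19: days since 2033-01-01 inclusive = 78, zero-padded to 078.

078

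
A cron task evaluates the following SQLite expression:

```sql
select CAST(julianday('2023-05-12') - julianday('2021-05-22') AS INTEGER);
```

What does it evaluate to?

9 days remain in May 2021 after the 22nd (31 − 22).
Full months from June 2021 through April 2023 contribute their day counts.
Then 12 days into May 2023.
Total: 9 + 30 + 31 + 31 + 30 + 31 + 30 + 31 + 31 + 28 + 31 + 30 + 31 + 30 + 31 + 31 + 30 + 31 + 30 + 31 + 31 + 28 + 31 + 30 + 12 = 720.

720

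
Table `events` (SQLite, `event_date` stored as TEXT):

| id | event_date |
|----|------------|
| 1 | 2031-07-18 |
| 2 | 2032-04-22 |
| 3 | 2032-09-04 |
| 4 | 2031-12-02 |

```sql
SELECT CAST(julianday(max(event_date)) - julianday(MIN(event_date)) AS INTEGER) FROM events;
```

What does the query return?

414

MIN = 2031-07-18, MAX = 2032-09-04.
13 days remain in July 2031 after the 18th (31 − 18).
Full months from August 2031 through August 2032 contribute their day counts.
Then 4 days into September 2032.
Total: 13 + 31 + 30 + 31 + 30 + 31 + 31 + 29 + 31 + 30 + 31 + 30 + 31 + 31 + 4 = 414.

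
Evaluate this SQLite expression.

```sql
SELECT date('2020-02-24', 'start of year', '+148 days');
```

`start of year` rewinds 2020-02-24 to 2020-01-01.
Applying '+148 days' to 2020-01-01: counting 148 days forward gives 2020-05-28.

2020-05-28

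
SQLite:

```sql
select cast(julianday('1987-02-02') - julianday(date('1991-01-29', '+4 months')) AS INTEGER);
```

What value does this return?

Adding +4 months to 1991-01-29 gives 1991-05-29.
26 days remain in February 1987 after the 2nd (28 − 2).
Full months from March 1987 through April 1991 contribute their day counts.
Then 29 days into May 1991.
Total: 26 + 31 + 30 + 31 + 30 + 31 + 31 + 30 + 31 + 30 + 31 + 31 + 29 + 31 + 30 + 31 + 30 + 31 + 31 + 30 + 31 + 30 + 31 + 31 + 28 + 31 + 30 + 31 + 30 + 31 + 31 + 30 + 31 + 30 + 31 + 31 + 28 + 31 + 30 + 31 + 30 + 31 + 31 + 30 + 31 + 30 + 31 + 31 + 28 + 31 + 30 + 29 = 1577.
The subtraction is earlier − later, so the result is −1577 → -1577.

-1577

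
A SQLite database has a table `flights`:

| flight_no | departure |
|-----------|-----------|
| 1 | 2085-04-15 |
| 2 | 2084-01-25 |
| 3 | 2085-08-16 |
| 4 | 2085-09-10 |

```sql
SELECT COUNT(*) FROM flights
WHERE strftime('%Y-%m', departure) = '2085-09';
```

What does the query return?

Rows with year-month 2085-09: 2085-09-10 → 1.

1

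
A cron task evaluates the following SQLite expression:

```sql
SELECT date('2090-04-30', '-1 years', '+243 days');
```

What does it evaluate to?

2089-12-29

Adding -1 year to 2090-04-30 gives 2089-04-30.
Applying '+243 days' to 2089-04-30: counting 243 days forward gives 2089-12-29.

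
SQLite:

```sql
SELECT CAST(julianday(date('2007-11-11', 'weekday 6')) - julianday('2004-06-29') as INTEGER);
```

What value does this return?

`weekday 6` advances to the next Saturday; 2007-11-11 is a Sunday, so it moves forward to 2007-11-17.
1 day remains in June 2004 after the 29th (30 − 29).
Full months from July 2004 through October 2007 contribute their day counts.
Then 17 days into November 2007.
Total: 1 + 31 + 31 + 30 + 31 + 30 + 31 + 31 + 28 + 31 + 30 + 31 + 30 + 31 + 31 + 30 + 31 + 30 + 31 + 31 + 28 + 31 + 30 + 31 + 30 + 31 + 31 + 30 + 31 + 30 + 31 + 31 + 28 + 31 + 30 + 31 + 30 + 31 + 31 + 30 + 31 + 17 = 1236.

1236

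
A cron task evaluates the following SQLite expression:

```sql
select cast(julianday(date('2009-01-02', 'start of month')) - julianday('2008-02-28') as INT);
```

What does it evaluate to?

`start of month` rewinds 2009-01-02 to 2009-01-01.
1 day remains in February 2008 after the 28th (29 − 28).
Full months from March 2008 through December 2008 contribute their day counts.
Then 1 day into January 2009.
Total: 1 + 31 + 30 + 31 + 30 + 31 + 31 + 30 + 31 + 30 + 31 + 1 = 308.

308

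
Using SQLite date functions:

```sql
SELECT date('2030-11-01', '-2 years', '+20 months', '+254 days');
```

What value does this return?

2031-03-12

Adding -2 years to 2030-11-01 gives 2028-11-01.
Adding +20 months to 2028-11-01 gives 2030-07-01.
Applying '+254 days' to 2030-07-01: counting 254 days forward gives 2031-03-12.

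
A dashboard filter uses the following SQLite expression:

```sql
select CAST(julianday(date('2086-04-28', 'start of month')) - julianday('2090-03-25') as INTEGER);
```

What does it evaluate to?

-1454

`start of month` rewinds 2086-04-28 to 2086-04-01.
29 days remain in April 2086 after the 1st (30 − 1).
Full months from May 2086 through February 2090 contribute their day counts.
Then 25 days into March 2090.
Total: 29 + 31 + 30 + 31 + 31 + 30 + 31 + 30 + 31 + 31 + 28 + 31 + 30 + 31 + 30 + 31 + 31 + 30 + 31 + 30 + 31 + 31 + 29 + 31 + 30 + 31 + 30 + 31 + 31 + 30 + 31 + 30 + 31 + 31 + 28 + 31 + 30 + 31 + 30 + 31 + 31 + 30 + 31 + 30 + 31 + 31 + 28 + 25 = 1454.
The subtraction is earlier − later, so the result is −1454 → -1454.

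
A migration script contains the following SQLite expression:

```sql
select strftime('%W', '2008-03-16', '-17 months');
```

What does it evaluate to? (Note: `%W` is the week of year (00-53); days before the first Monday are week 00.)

First apply '-17 months': 2008-03-16 → 2006-10-16.
2006-10-16 is a Monday. SQLite's %W counts Mondays since the year started; the result is 42.

42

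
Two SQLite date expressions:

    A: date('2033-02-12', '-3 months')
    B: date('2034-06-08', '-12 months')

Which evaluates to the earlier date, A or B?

A = 2032-11-12.
B = 2033-06-08.
A is earlier.

A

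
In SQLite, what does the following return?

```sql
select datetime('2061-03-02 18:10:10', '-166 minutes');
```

2061-03-02 15:24:10

166 minutes = 2h 46m; -166 minutes from 2061-03-02 18:10:10 is 2061-03-02 15:24:10.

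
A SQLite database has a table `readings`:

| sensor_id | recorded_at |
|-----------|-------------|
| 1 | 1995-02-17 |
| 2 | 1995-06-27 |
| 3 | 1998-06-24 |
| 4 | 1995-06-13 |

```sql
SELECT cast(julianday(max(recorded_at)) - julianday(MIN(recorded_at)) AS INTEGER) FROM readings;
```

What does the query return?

1223

MIN = 1995-02-17, MAX = 1998-06-24.
11 days remain in February 1995 after the 17th (28 − 17).
Full months from March 1995 through May 1998 contribute their day counts.
Then 24 days into June 1998.
Total: 11 + 31 + 30 + 31 + 30 + 31 + 31 + 30 + 31 + 30 + 31 + 31 + 29 + 31 + 30 + 31 + 30 + 31 + 31 + 30 + 31 + 30 + 31 + 31 + 28 + 31 + 30 + 31 + 30 + 31 + 31 + 30 + 31 + 30 + 31 + 31 + 28 + 31 + 30 + 31 + 24 = 1223.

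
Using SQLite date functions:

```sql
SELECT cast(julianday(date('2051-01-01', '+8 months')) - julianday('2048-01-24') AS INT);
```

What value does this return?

Adding +8 months to 2051-01-01 gives 2051-09-01.
7 days remain in January 2048 after the 24th (31 − 24).
Full months from February 2048 through August 2051 contribute their day counts.
Then 1 day into September 2051.
Total: 7 + 29 + 31 + 30 + 31 + 30 + 31 + 31 + 30 + 31 + 30 + 31 + 31 + 28 + 31 + 30 + 31 + 30 + 31 + 31 + 30 + 31 + 30 + 31 + 31 + 28 + 31 + 30 + 31 + 30 + 31 + 31 + 30 + 31 + 30 + 31 + 31 + 28 + 31 + 30 + 31 + 30 + 31 + 31 + 1 = 1316.

1316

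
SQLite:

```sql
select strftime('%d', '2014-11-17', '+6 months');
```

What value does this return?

First apply '+6 months': 2014-11-17 → 2015-05-17.
`%d` extracts the 2-digit day of month: 17.

17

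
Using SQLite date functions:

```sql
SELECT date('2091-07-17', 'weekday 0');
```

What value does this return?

`weekday 0` advances to the next Sunday; 2091-07-17 is a Tuesday, so it moves forward to 2091-07-22.

2091-07-22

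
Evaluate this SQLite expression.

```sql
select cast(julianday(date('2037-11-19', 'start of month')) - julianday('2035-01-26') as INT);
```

`start of month` rewinds 2037-11-19 to 2037-11-01.
5 days remain in January 2035 after the 26th (31 − 26).
Full months from February 2035 through October 2037 contribute their day counts.
Then 1 day into November 2037.
Total: 5 + 28 + 31 + 30 + 31 + 30 + 31 + 31 + 30 + 31 + 30 + 31 + 31 + 29 + 31 + 30 + 31 + 30 + 31 + 31 + 30 + 31 + 30 + 31 + 31 + 28 + 31 + 30 + 31 + 30 + 31 + 31 + 30 + 31 + 1 = 1010.

1010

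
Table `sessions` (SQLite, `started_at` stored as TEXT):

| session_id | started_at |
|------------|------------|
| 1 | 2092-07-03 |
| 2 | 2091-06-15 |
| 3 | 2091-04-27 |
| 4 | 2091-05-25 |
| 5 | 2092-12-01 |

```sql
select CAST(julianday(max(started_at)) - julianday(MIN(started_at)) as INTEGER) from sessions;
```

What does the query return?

584

MIN = 2091-04-27, MAX = 2092-12-01.
3 days remain in April 2091 after the 27th (30 − 27).
Full months from May 2091 through November 2092 contribute their day counts.
Then 1 day into December 2092.
Total: 3 + 31 + 30 + 31 + 31 + 30 + 31 + 30 + 31 + 31 + 29 + 31 + 30 + 31 + 30 + 31 + 31 + 30 + 31 + 30 + 1 = 584.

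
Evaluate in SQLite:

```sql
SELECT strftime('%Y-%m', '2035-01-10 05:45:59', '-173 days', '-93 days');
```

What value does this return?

First apply '-173 days', '-93 days': 2035-01-10 05:45:59 → 2034-04-19 05:45:59.
`%Y-%m` extracts the year-month: 2034-04.

2034-04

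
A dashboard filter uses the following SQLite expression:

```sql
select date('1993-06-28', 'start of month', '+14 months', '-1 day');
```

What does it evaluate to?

`start of month` rewinds 1993-06-28 to 1993-06-01.
Adding +14 months to 1993-06-01 gives 1994-08-01.
Going back 1 day from 1994-08-01 reaches 1994-07-31 (last day of July, 31 days).

1994-07-31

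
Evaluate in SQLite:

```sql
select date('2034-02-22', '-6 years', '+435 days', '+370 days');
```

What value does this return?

2030-05-07

Adding -6 years to 2034-02-22 gives 2028-02-22.
Applying '+435 days' to 2028-02-22: counting 435 days forward gives 2029-05-02.
Applying '+370 days' to 2029-05-02: counting 370 days forward gives 2030-05-07.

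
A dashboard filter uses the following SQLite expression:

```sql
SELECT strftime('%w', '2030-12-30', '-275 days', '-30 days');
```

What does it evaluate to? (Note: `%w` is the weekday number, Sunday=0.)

4

First apply '-275 days', '-30 days': 2030-12-30 → 2030-02-28.
2030-02-28 is a Thursday; with Sunday=0 that is 4.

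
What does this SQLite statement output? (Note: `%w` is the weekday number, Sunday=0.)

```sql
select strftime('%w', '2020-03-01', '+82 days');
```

First apply '+82 days': 2020-03-01 → 2020-05-22.
2020-05-22 is a Friday; with Sunday=0 that is 5.

5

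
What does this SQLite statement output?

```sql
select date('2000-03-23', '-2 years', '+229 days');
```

1998-11-07

Adding -2 years to 2000-03-23 gives 1998-03-23.
Applying '+229 days' to 1998-03-23: counting 229 days forward gives 1998-11-07.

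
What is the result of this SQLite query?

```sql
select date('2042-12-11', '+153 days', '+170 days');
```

Applying '+153 days' to 2042-12-11: counting 153 days forward gives 2043-05-13.
Applying '+170 days' to 2043-05-13: counting 170 days forward gives 2043-10-30.

2043-10-30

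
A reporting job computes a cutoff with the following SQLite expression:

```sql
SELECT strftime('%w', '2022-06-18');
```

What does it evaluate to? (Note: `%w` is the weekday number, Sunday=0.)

6

2022-06-18 is a Saturday; with Sunday=0 that is 6.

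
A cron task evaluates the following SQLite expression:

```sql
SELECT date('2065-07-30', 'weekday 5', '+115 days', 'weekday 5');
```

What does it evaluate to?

2065-11-27

`weekday 5` advances to the next Friday; 2065-07-30 is a Thursday, so it moves forward to 2065-07-31.
Applying '+115 days' to 2065-07-31: counting 115 days forward gives 2065-11-23.
`weekday 5` advances to the next Friday; 2065-11-23 is a Monday, so it moves forward to 2065-11-27.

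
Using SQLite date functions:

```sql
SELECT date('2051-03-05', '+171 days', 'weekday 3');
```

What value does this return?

2051-08-23

Applying '+171 days' to 2051-03-05: counting 171 days forward gives 2051-08-23.
`weekday 3` advances to the next Wednesday; 2051-08-23 is already a Wednesday, so it stays at 2051-08-23.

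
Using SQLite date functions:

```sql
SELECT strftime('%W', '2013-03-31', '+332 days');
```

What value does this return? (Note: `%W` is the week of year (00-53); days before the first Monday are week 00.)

08

First apply '+332 days': 2013-03-31 → 2014-02-26.
2014-02-26 is a Wednesday. SQLite's %W counts Mondays since the year started; the result is 08.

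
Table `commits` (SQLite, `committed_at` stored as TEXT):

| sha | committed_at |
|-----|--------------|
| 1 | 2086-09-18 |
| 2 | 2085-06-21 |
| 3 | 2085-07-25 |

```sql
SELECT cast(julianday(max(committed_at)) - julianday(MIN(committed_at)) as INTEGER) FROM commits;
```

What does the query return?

454

MIN = 2085-06-21, MAX = 2086-09-18.
9 days remain in June 2085 after the 21st (30 − 21).
Full months from July 2085 through August 2086 contribute their day counts.
Then 18 days into September 2086.
Total: 9 + 31 + 31 + 30 + 31 + 30 + 31 + 31 + 28 + 31 + 30 + 31 + 30 + 31 + 31 + 18 = 454.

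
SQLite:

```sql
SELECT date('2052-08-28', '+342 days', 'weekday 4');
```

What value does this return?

Applying '+342 days' to 2052-08-28: counting 342 days forward gives 2053-08-05.
`weekday 4` advances to the next Thursday; 2053-08-05 is a Tuesday, so it moves forward to 2053-08-07.

2053-08-07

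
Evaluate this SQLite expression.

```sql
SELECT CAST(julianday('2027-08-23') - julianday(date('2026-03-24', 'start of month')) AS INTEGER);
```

540

`start of month` rewinds 2026-03-24 to 2026-03-01.
30 days remain in March 2026 after the 1st (31 − 1).
Full months from April 2026 through July 2027 contribute their day counts.
Then 23 days into August 2027.
Total: 30 + 30 + 31 + 30 + 31 + 31 + 30 + 31 + 30 + 31 + 31 + 28 + 31 + 30 + 31 + 30 + 31 + 23 = 540.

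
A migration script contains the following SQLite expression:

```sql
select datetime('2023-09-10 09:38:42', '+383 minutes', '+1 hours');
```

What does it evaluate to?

2023-09-10 17:01:42

383 minutes = 6h 23m; +383 minutes from 2023-09-10 09:38:42 is 2023-09-10 16:01:42.
+1 hours from 2023-09-10 16:01:42 is 2023-09-10 17:01:42.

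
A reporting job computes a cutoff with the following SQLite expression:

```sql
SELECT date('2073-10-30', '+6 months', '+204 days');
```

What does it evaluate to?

2074-11-20

Adding +6 months to 2073-10-30 gives 2074-04-30.
Applying '+204 days' to 2074-04-30: counting 204 days forward gives 2074-11-20.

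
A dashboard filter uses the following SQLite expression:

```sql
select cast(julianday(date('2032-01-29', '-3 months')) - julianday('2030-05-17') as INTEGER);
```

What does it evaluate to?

530

Adding -3 months to 2032-01-29 gives 2031-10-29.
14 days remain in May 2030 after the 17th (31 − 17).
Full months from June 2030 through September 2031 contribute their day counts.
Then 29 days into October 2031.
Total: 14 + 30 + 31 + 31 + 30 + 31 + 30 + 31 + 31 + 28 + 31 + 30 + 31 + 30 + 31 + 31 + 30 + 29 = 530.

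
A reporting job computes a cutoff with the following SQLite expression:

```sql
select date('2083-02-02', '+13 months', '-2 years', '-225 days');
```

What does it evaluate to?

Adding +13 months to 2083-02-02 gives 2084-03-02.
Adding -2 years to 2084-03-02 gives 2082-03-02.
Applying '-225 days' to 2082-03-02: counting 225 days back gives 2081-07-20.

2081-07-20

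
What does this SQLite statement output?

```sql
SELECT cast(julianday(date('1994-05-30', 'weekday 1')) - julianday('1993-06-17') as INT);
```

`weekday 1` advances to the next Monday; 1994-05-30 is already a Monday, so it stays at 1994-05-30.
13 days remain in June 1993 after the 17th (30 − 17).
Full months from July 1993 through April 1994 contribute their day counts.
Then 30 days into May 1994.
Total: 13 + 31 + 31 + 30 + 31 + 30 + 31 + 31 + 28 + 31 + 30 + 30 = 347.

347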